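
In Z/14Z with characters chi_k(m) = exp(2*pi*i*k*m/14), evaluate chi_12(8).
chi_12(8) = zeta_14^96 = exp(-2*I*pi/7)

Derivation: chi_12(8) = zeta_14^(12*8) = zeta_14^96. Since zeta_14^14 = 1, this equals zeta_14^12 = exp(2*pi*i*12/14) = exp(-2*I*pi/7).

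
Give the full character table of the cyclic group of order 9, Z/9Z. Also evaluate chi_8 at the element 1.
Character table of Z/9Z (irreps indexed chi_0,...,chi_8 with chi_k(m) = zeta_9^(k*m), zeta_9 = exp(2*pi*i/9)):
  irrep \ class  {0} (size 1)  {1} (size 1)    {2} (size 1)    {3} (size 1)    {4} (size 1)    {5} (size 1)    {6} (size 1)    {7} (size 1)    {8} (size 1)  
  chi_0          1             1               1               1               1               1               1               1               1             
  chi_1          1             exp(2*I*pi/9)   exp(4*I*pi/9)   exp(2*I*pi/3)   exp(8*I*pi/9)   exp(-8*I*pi/9)  exp(-2*I*pi/3)  exp(-4*I*pi/9)  exp(-2*I*pi/9)
  chi_2          1             exp(4*I*pi/9)   exp(8*I*pi/9)   exp(-2*I*pi/3)  exp(-2*I*pi/9)  exp(2*I*pi/9)   exp(2*I*pi/3)   exp(-8*I*pi/9)  exp(-4*I*pi/9)
  chi_3          1             exp(2*I*pi/3)   exp(-2*I*pi/3)  1               exp(2*I*pi/3)   exp(-2*I*pi/3)  1               exp(2*I*pi/3)   exp(-2*I*pi/3)
  chi_4          1             exp(8*I*pi/9)   exp(-2*I*pi/9)  exp(2*I*pi/3)   exp(-4*I*pi/9)  exp(4*I*pi/9)   exp(-2*I*pi/3)  exp(2*I*pi/9)   exp(-8*I*pi/9)
  chi_5          1             exp(-8*I*pi/9)  exp(2*I*pi/9)   exp(-2*I*pi/3)  exp(4*I*pi/9)   exp(-4*I*pi/9)  exp(2*I*pi/3)   exp(-2*I*pi/9)  exp(8*I*pi/9) 
  chi_6          1             exp(-2*I*pi/3)  exp(2*I*pi/3)   1               exp(-2*I*pi/3)  exp(2*I*pi/3)   1               exp(-2*I*pi/3)  exp(2*I*pi/3) 
  chi_7          1             exp(-4*I*pi/9)  exp(-8*I*pi/9)  exp(2*I*pi/3)   exp(2*I*pi/9)   exp(-2*I*pi/9)  exp(-2*I*pi/3)  exp(8*I*pi/9)   exp(4*I*pi/9) 
  chi_8          1             exp(-2*I*pi/9)  exp(-4*I*pi/9)  exp(-2*I*pi/3)  exp(-8*I*pi/9)  exp(8*I*pi/9)   exp(2*I*pi/3)   exp(4*I*pi/9)   exp(2*I*pi/9) 

Spot check: chi_8(1) = zeta_9^(8*1) = zeta_9^8 = exp(-2*I*pi/9).

Solution. Z/9Z is abelian, so all 9 irreducible complex representations are 1-dimensional. They are given by chi_k(m) = zeta_9^(k*m) for k = 0,...,8. Row orthogonality: sum_m chi_k(m) conj(chi_l(m)) = 9 * [k = l].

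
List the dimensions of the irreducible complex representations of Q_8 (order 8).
Dimensions: 1, 1, 1, 1, 2

Working: There are 5 irreducibles (= number of conjugacy classes). Their dimensions d_i satisfy sum d_i^2 = |G| = 8: 1 + 1 + 1 + 1 + 4 = 8.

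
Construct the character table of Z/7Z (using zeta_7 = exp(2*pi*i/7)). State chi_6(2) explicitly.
Character table of Z/7Z (irreps indexed chi_0,...,chi_6 with chi_k(m) = zeta_7^(k*m), zeta_7 = exp(2*pi*i/7)):
  irrep \ class  {0} (size 1)  {1} (size 1)    {2} (size 1)    {3} (size 1)    {4} (size 1)    {5} (size 1)    {6} (size 1)  
  chi_0          1             1               1               1               1               1               1             
  chi_1          1             exp(2*I*pi/7)   exp(4*I*pi/7)   exp(6*I*pi/7)   exp(-6*I*pi/7)  exp(-4*I*pi/7)  exp(-2*I*pi/7)
  chi_2          1             exp(4*I*pi/7)   exp(-6*I*pi/7)  exp(-2*I*pi/7)  exp(2*I*pi/7)   exp(6*I*pi/7)   exp(-4*I*pi/7)
  chi_3          1             exp(6*I*pi/7)   exp(-2*I*pi/7)  exp(4*I*pi/7)   exp(-4*I*pi/7)  exp(2*I*pi/7)   exp(-6*I*pi/7)
  chi_4          1             exp(-6*I*pi/7)  exp(2*I*pi/7)   exp(-4*I*pi/7)  exp(4*I*pi/7)   exp(-2*I*pi/7)  exp(6*I*pi/7) 
  chi_5          1             exp(-4*I*pi/7)  exp(6*I*pi/7)   exp(2*I*pi/7)   exp(-2*I*pi/7)  exp(-6*I*pi/7)  exp(4*I*pi/7) 
  chi_6          1             exp(-2*I*pi/7)  exp(-4*I*pi/7)  exp(-6*I*pi/7)  exp(6*I*pi/7)   exp(4*I*pi/7)   exp(2*I*pi/7) 

Spot check: chi_6(2) = zeta_7^(6*2) = zeta_7^12 = exp(-4*I*pi/7).

Reasoning: Z/7Z is abelian, so all 7 irreducible complex representations are 1-dimensional. They are given by chi_k(m) = zeta_7^(k*m) for k = 0,...,6. Row orthogonality: sum_m chi_k(m) conj(chi_l(m)) = 7 * [k = l].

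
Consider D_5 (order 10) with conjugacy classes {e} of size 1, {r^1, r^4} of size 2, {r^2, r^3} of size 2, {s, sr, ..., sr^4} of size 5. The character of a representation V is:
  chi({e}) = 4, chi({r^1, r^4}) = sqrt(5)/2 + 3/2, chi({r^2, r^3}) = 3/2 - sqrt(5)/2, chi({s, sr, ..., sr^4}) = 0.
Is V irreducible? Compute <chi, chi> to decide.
Not irreducible (reducible): <chi, chi> = 3 > 1.

<chi, chi> = (1/|G|) sum_C |C| * |chi(C)|^2 = (1/10)[1*|4|^2 + 2*|sqrt(5)/2 + 3/2|^2 + 2*|3/2 - sqrt(5)/2|^2 + 5*|0|^2]
  = (1/10)[(16) + (3*sqrt(5) + 7) + (7 - 3*sqrt(5)) + (0)] = 30/10 = 3.
A character is irreducible iff <chi, chi> = 1, so this representation is reducible.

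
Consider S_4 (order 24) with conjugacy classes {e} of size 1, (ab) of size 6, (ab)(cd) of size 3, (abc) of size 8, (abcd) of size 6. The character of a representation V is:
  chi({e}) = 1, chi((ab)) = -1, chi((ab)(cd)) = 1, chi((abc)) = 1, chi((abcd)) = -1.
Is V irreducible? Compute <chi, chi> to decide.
Irreducible: <chi, chi> = 1.

Proof sketch: <chi, chi> = (1/|G|) sum_C |C| * |chi(C)|^2 = (1/24)[1*|1|^2 + 6*|-1|^2 + 3*|1|^2 + 8*|1|^2 + 6*|-1|^2]
  = (1/24)[(1) + (6) + (3) + (8) + (6)] = 24/24 = 1.
A character is irreducible iff <chi, chi> = 1, so this representation is irreducible.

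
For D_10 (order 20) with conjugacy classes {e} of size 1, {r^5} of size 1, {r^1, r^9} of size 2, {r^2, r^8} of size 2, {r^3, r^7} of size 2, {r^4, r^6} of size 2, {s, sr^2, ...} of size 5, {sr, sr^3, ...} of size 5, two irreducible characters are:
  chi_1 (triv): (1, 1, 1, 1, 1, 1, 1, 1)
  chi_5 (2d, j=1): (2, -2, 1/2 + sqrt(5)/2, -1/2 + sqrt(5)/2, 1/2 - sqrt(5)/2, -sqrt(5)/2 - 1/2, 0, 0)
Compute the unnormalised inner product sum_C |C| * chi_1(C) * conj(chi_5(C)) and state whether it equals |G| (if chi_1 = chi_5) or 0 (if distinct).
Sum = 0; so <chi_1, chi_5> = 0 (distinct irreducibles are orthogonal).

Reasoning: Compute term by term over conjugacy classes (|C| * chi_1(C) * conj(chi_5(C))):
  1*(1)*conj(2) + 1*(1)*conj(-2) + 2*(1)*conj(1/2 + sqrt(5)/2) + 2*(1)*conj(-1/2 + sqrt(5)/2) + 2*(1)*conj(1/2 - sqrt(5)/2) + 2*(1)*conj(-sqrt(5)/2 - 1/2) + 5*(1)*conj(0) + 5*(1)*conj(0)
  = (2) + (-2) + (1 + sqrt(5)) + (-1 + sqrt(5)) + (1 - sqrt(5)) + (-sqrt(5) - 1) + (0) + (0)
  = 0.
Dividing by |G| = 20 gives 0/20 = 0, matching the row-orthogonality relation <chi_1, chi_5> = [chi_1 = chi_5].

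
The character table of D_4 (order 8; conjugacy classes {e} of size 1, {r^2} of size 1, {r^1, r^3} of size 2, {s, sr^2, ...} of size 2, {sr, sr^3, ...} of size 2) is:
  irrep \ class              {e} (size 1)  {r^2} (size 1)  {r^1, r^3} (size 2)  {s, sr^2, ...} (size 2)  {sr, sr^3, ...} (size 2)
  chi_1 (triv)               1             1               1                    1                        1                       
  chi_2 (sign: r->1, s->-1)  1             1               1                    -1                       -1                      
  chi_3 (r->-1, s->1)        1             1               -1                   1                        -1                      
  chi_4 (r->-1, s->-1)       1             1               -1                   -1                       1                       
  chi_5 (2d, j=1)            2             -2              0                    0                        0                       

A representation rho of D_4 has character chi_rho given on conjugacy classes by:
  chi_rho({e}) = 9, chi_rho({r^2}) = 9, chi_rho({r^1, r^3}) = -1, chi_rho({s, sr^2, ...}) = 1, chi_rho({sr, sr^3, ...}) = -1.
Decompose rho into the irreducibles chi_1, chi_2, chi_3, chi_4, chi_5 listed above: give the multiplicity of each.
Multiplicities: chi_1: 2, chi_2: 2, chi_3: 3, chi_4: 2, chi_5: 0.

Use <chi_rho, chi> = (1/|G|) sum_C |C| * chi_rho(C) * conj(chi(C)) with |G| = 8 for each irreducible chi in the table:
  <chi_rho, chi_1> = (1/8)[1*(9)*conj(1) + 1*(9)*conj(1) + 2*(-1)*conj(1) + 2*(1)*conj(1) + 2*(-1)*conj(1)]
      = (1/8)[(9) + (9) + (-2) + (2) + (-2)] = 16/8 = 2
  <chi_rho, chi_2> = (1/8)[1*(9)*conj(1) + 1*(9)*conj(1) + 2*(-1)*conj(1) + 2*(1)*conj(-1) + 2*(-1)*conj(-1)]
      = (1/8)[(9) + (9) + (-2) + (-2) + (2)] = 16/8 = 2
  <chi_rho, chi_3> = (1/8)[1*(9)*conj(1) + 1*(9)*conj(1) + 2*(-1)*conj(-1) + 2*(1)*conj(1) + 2*(-1)*conj(-1)]
      = (1/8)[(9) + (9) + (2) + (2) + (2)] = 24/8 = 3
  <chi_rho, chi_4> = (1/8)[1*(9)*conj(1) + 1*(9)*conj(1) + 2*(-1)*conj(-1) + 2*(1)*conj(-1) + 2*(-1)*conj(1)]
      = (1/8)[(9) + (9) + (2) + (-2) + (-2)] = 16/8 = 2
  <chi_rho, chi_5> = (1/8)[1*(9)*conj(2) + 1*(9)*conj(-2) + 2*(-1)*conj(0) + 2*(1)*conj(0) + 2*(-1)*conj(0)]
      = (1/8)[(18) + (-18) + (0) + (0) + (0)] = 0/8 = 0
Dimension check: dim(rho) = sum (mult * dim) = 2*1 + 2*1 + 3*1 + 2*1 + 0*2 = 9 = chi_rho(e) = 9.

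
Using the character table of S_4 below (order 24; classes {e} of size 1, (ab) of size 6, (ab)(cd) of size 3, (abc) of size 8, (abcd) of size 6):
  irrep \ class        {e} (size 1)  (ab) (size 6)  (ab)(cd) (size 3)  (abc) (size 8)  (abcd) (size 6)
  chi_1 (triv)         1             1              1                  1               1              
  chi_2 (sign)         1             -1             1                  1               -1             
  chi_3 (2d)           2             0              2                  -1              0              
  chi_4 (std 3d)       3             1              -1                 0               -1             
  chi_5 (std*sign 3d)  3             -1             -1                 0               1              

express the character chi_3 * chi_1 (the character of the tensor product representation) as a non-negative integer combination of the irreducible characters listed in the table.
chi_3 tensor chi_1 = chi_3 (all other irreducibles have multiplicity 0).

Details: The character of a tensor product is the pointwise product (chi_3 * chi_1)(C) = chi_3(C) * chi_1(C):
  {e}: (2)*(1), (ab): (0)*(1), (ab)(cd): (2)*(1), (abc): (-1)*(1), (abcd): (0)*(1)
so (chi_3 * chi_1) takes values
  {e} -> 2, (ab) -> 0, (ab)(cd) -> 2, (abc) -> -1, (abcd) -> 0.
Now take the inner product of this character with each irreducible chi from the table, <chi_3*chi_1, chi> = (1/24) sum_C |C| (chi_3*chi_1)(C) conj(chi(C)):
  <chi_3*chi_1, chi_1> = (1/24)[1*(2)*conj(1) + 6*(0)*conj(1) + 3*(2)*conj(1) + 8*(-1)*conj(1) + 6*(0)*conj(1)]
      = (1/24)[(2) + (0) + (6) + (-8) + (0)] = 0/24 = 0
  <chi_3*chi_1, chi_2> = (1/24)[1*(2)*conj(1) + 6*(0)*conj(-1) + 3*(2)*conj(1) + 8*(-1)*conj(1) + 6*(0)*conj(-1)]
      = (1/24)[(2) + (0) + (6) + (-8) + (0)] = 0/24 = 0
  <chi_3*chi_1, chi_3> = (1/24)[1*(2)*conj(2) + 6*(0)*conj(0) + 3*(2)*conj(2) + 8*(-1)*conj(-1) + 6*(0)*conj(0)]
      = (1/24)[(4) + (0) + (12) + (8) + (0)] = 24/24 = 1
  <chi_3*chi_1, chi_4> = (1/24)[1*(2)*conj(3) + 6*(0)*conj(1) + 3*(2)*conj(-1) + 8*(-1)*conj(0) + 6*(0)*conj(-1)]
      = (1/24)[(6) + (0) + (-6) + (0) + (0)] = 0/24 = 0
  <chi_3*chi_1, chi_5> = (1/24)[1*(2)*conj(3) + 6*(0)*conj(-1) + 3*(2)*conj(-1) + 8*(-1)*conj(0) + 6*(0)*conj(1)]
      = (1/24)[(6) + (0) + (-6) + (0) + (0)] = 0/24 = 0
Hence the multiplicities are chi_3: 1. Dimension check: dim(chi_3)*dim(chi_1) = 2*1 = 2 and sum (mult * dim) = 1*2 = 2.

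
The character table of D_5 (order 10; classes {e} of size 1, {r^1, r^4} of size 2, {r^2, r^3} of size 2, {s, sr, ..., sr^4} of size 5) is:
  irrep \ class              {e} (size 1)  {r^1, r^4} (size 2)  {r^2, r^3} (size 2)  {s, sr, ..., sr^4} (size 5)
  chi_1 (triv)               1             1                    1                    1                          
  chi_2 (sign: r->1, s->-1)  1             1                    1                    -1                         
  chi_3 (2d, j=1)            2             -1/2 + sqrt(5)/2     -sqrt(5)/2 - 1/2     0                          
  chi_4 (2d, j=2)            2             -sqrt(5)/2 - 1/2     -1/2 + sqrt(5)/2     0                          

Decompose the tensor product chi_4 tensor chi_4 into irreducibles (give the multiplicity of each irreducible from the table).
chi_4 tensor chi_4 = chi_1 + chi_2 + chi_3 (all other irreducibles have multiplicity 0).

Working: The character of a tensor product is the pointwise product (chi_4 * chi_4)(C) = chi_4(C) * chi_4(C):
  {e}: (2)*(2), {r^1, r^4}: (-sqrt(5)/2 - 1/2)*(-sqrt(5)/2 - 1/2), {r^2, r^3}: (-1/2 + sqrt(5)/2)*(-1/2 + sqrt(5)/2), {s, sr, ..., sr^4}: (0)*(0)
so (chi_4 * chi_4) takes values
  {e} -> 4, {r^1, r^4} -> sqrt(5)/2 + 3/2, {r^2, r^3} -> 3/2 - sqrt(5)/2, {s, sr, ..., sr^4} -> 0.
Now take the inner product of this character with each irreducible chi from the table, <chi_4*chi_4, chi> = (1/10) sum_C |C| (chi_4*chi_4)(C) conj(chi(C)):
  <chi_4*chi_4, chi_1> = (1/10)[1*(4)*conj(1) + 2*(sqrt(5)/2 + 3/2)*conj(1) + 2*(3/2 - sqrt(5)/2)*conj(1) + 5*(0)*conj(1)]
      = (1/10)[(4) + (sqrt(5) + 3) + (3 - sqrt(5)) + (0)] = 10/10 = 1
  <chi_4*chi_4, chi_2> = (1/10)[1*(4)*conj(1) + 2*(sqrt(5)/2 + 3/2)*conj(1) + 2*(3/2 - sqrt(5)/2)*conj(1) + 5*(0)*conj(-1)]
      = (1/10)[(4) + (sqrt(5) + 3) + (3 - sqrt(5)) + (0)] = 10/10 = 1
  <chi_4*chi_4, chi_3> = (1/10)[1*(4)*conj(2) + 2*(sqrt(5)/2 + 3/2)*conj(-1/2 + sqrt(5)/2) + 2*(3/2 - sqrt(5)/2)*conj(-sqrt(5)/2 - 1/2) + 5*(0)*conj(0)]
      = (1/10)[(8) + (1 + sqrt(5)) + (1 - sqrt(5)) + (0)] = 10/10 = 1
  <chi_4*chi_4, chi_4> = (1/10)[1*(4)*conj(2) + 2*(sqrt(5)/2 + 3/2)*conj(-sqrt(5)/2 - 1/2) + 2*(3/2 - sqrt(5)/2)*conj(-1/2 + sqrt(5)/2) + 5*(0)*conj(0)]
      = (1/10)[(8) + (-2*sqrt(5) - 4) + (-4 + 2*sqrt(5)) + (0)] = 0/10 = 0
Hence the multiplicities are chi_1: 1, chi_2: 1, chi_3: 1. Dimension check: dim(chi_4)*dim(chi_4) = 2*2 = 4 and sum (mult * dim) = 1*1 + 1*1 + 1*2 = 4.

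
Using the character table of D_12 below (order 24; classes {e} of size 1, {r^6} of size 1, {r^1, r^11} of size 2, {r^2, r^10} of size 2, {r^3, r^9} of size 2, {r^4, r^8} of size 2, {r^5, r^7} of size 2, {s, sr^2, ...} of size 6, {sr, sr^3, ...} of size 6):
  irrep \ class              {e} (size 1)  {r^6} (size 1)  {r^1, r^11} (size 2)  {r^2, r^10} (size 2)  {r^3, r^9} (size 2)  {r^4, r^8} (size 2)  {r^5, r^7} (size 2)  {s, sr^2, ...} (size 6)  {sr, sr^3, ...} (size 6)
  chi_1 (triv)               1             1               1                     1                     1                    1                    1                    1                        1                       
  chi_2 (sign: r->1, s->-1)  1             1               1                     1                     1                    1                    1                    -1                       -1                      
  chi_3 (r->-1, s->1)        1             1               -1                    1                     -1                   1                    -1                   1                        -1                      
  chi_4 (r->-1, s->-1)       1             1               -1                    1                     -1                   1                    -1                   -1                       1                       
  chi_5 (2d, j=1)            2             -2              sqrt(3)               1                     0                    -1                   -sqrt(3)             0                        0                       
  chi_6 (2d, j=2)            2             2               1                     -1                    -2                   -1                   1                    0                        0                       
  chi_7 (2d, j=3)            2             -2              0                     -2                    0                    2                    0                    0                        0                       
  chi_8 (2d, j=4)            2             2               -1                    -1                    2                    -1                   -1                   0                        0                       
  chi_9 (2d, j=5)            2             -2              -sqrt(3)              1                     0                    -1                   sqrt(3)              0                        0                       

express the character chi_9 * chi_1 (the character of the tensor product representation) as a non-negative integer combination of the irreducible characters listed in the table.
chi_9 tensor chi_1 = chi_9 (all other irreducibles have multiplicity 0).

Argument: The character of a tensor product is the pointwise product (chi_9 * chi_1)(C) = chi_9(C) * chi_1(C):
  {e}: (2)*(1), {r^6}: (-2)*(1), {r^1, r^11}: (-sqrt(3))*(1), {r^2, r^10}: (1)*(1), {r^3, r^9}: (0)*(1), {r^4, r^8}: (-1)*(1), {r^5, r^7}: (sqrt(3))*(1), {s, sr^2, ...}: (0)*(1), {sr, sr^3, ...}: (0)*(1)
so (chi_9 * chi_1) takes values
  {e} -> 2, {r^6} -> -2, {r^1, r^11} -> -sqrt(3), {r^2, r^10} -> 1, {r^3, r^9} -> 0, {r^4, r^8} -> -1, {r^5, r^7} -> sqrt(3), {s, sr^2, ...} -> 0, {sr, sr^3, ...} -> 0.
Now take the inner product of this character with each irreducible chi from the table, <chi_9*chi_1, chi> = (1/24) sum_C |C| (chi_9*chi_1)(C) conj(chi(C)):
  <chi_9*chi_1, chi_1> = (1/24)[1*(2)*conj(1) + 1*(-2)*conj(1) + 2*(-sqrt(3))*conj(1) + 2*(1)*conj(1) + 2*(0)*conj(1) + 2*(-1)*conj(1) + 2*(sqrt(3))*conj(1) + 6*(0)*conj(1) + 6*(0)*conj(1)]
      = (1/24)[(2) + (-2) + (-2*sqrt(3)) + (2) + (0) + (-2) + (2*sqrt(3)) + (0) + (0)] = 0/24 = 0
  <chi_9*chi_1, chi_2> = (1/24)[1*(2)*conj(1) + 1*(-2)*conj(1) + 2*(-sqrt(3))*conj(1) + 2*(1)*conj(1) + 2*(0)*conj(1) + 2*(-1)*conj(1) + 2*(sqrt(3))*conj(1) + 6*(0)*conj(-1) + 6*(0)*conj(-1)]
      = (1/24)[(2) + (-2) + (-2*sqrt(3)) + (2) + (0) + (-2) + (2*sqrt(3)) + (0) + (0)] = 0/24 = 0
  <chi_9*chi_1, chi_3> = (1/24)[1*(2)*conj(1) + 1*(-2)*conj(1) + 2*(-sqrt(3))*conj(-1) + 2*(1)*conj(1) + 2*(0)*conj(-1) + 2*(-1)*conj(1) + 2*(sqrt(3))*conj(-1) + 6*(0)*conj(1) + 6*(0)*conj(-1)]
      = (1/24)[(2) + (-2) + (2*sqrt(3)) + (2) + (0) + (-2) + (-2*sqrt(3)) + (0) + (0)] = 0/24 = 0
  <chi_9*chi_1, chi_4> = (1/24)[1*(2)*conj(1) + 1*(-2)*conj(1) + 2*(-sqrt(3))*conj(-1) + 2*(1)*conj(1) + 2*(0)*conj(-1) + 2*(-1)*conj(1) + 2*(sqrt(3))*conj(-1) + 6*(0)*conj(-1) + 6*(0)*conj(1)]
      = (1/24)[(2) + (-2) + (2*sqrt(3)) + (2) + (0) + (-2) + (-2*sqrt(3)) + (0) + (0)] = 0/24 = 0
  <chi_9*chi_1, chi_5> = (1/24)[1*(2)*conj(2) + 1*(-2)*conj(-2) + 2*(-sqrt(3))*conj(sqrt(3)) + 2*(1)*conj(1) + 2*(0)*conj(0) + 2*(-1)*conj(-1) + 2*(sqrt(3))*conj(-sqrt(3)) + 6*(0)*conj(0) + 6*(0)*conj(0)]
      = (1/24)[(4) + (4) + (-6) + (2) + (0) + (2) + (-6) + (0) + (0)] = 0/24 = 0
  <chi_9*chi_1, chi_6> = (1/24)[1*(2)*conj(2) + 1*(-2)*conj(2) + 2*(-sqrt(3))*conj(1) + 2*(1)*conj(-1) + 2*(0)*conj(-2) + 2*(-1)*conj(-1) + 2*(sqrt(3))*conj(1) + 6*(0)*conj(0) + 6*(0)*conj(0)]
      = (1/24)[(4) + (-4) + (-2*sqrt(3)) + (-2) + (0) + (2) + (2*sqrt(3)) + (0) + (0)] = 0/24 = 0
  <chi_9*chi_1, chi_7> = (1/24)[1*(2)*conj(2) + 1*(-2)*conj(-2) + 2*(-sqrt(3))*conj(0) + 2*(1)*conj(-2) + 2*(0)*conj(0) + 2*(-1)*conj(2) + 2*(sqrt(3))*conj(0) + 6*(0)*conj(0) + 6*(0)*conj(0)]
      = (1/24)[(4) + (4) + (0) + (-4) + (0) + (-4) + (0) + (0) + (0)] = 0/24 = 0
  <chi_9*chi_1, chi_8> = (1/24)[1*(2)*conj(2) + 1*(-2)*conj(2) + 2*(-sqrt(3))*conj(-1) + 2*(1)*conj(-1) + 2*(0)*conj(2) + 2*(-1)*conj(-1) + 2*(sqrt(3))*conj(-1) + 6*(0)*conj(0) + 6*(0)*conj(0)]
      = (1/24)[(4) + (-4) + (2*sqrt(3)) + (-2) + (0) + (2) + (-2*sqrt(3)) + (0) + (0)] = 0/24 = 0
  <chi_9*chi_1, chi_9> = (1/24)[1*(2)*conj(2) + 1*(-2)*conj(-2) + 2*(-sqrt(3))*conj(-sqrt(3)) + 2*(1)*conj(1) + 2*(0)*conj(0) + 2*(-1)*conj(-1) + 2*(sqrt(3))*conj(sqrt(3)) + 6*(0)*conj(0) + 6*(0)*conj(0)]
      = (1/24)[(4) + (4) + (6) + (2) + (0) + (2) + (6) + (0) + (0)] = 24/24 = 1
Hence the multiplicities are chi_9: 1. Dimension check: dim(chi_9)*dim(chi_1) = 2*1 = 2 and sum (mult * dim) = 1*2 = 2.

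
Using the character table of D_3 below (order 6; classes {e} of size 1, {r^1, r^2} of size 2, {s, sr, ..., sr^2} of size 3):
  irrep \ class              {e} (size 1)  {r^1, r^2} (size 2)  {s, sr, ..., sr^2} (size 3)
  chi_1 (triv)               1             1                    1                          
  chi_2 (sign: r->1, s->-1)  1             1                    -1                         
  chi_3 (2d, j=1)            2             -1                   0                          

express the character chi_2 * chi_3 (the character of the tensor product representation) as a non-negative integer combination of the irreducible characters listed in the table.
chi_2 tensor chi_3 = chi_3 (all other irreducibles have multiplicity 0).

Derivation: The character of a tensor product is the pointwise product (chi_2 * chi_3)(C) = chi_2(C) * chi_3(C):
  {e}: (1)*(2), {r^1, r^2}: (1)*(-1), {s, sr, ..., sr^2}: (-1)*(0)
so (chi_2 * chi_3) takes values
  {e} -> 2, {r^1, r^2} -> -1, {s, sr, ..., sr^2} -> 0.
Now take the inner product of this character with each irreducible chi from the table, <chi_2*chi_3, chi> = (1/6) sum_C |C| (chi_2*chi_3)(C) conj(chi(C)):
  <chi_2*chi_3, chi_1> = (1/6)[1*(2)*conj(1) + 2*(-1)*conj(1) + 3*(0)*conj(1)]
      = (1/6)[(2) + (-2) + (0)] = 0/6 = 0
  <chi_2*chi_3, chi_2> = (1/6)[1*(2)*conj(1) + 2*(-1)*conj(1) + 3*(0)*conj(-1)]
      = (1/6)[(2) + (-2) + (0)] = 0/6 = 0
  <chi_2*chi_3, chi_3> = (1/6)[1*(2)*conj(2) + 2*(-1)*conj(-1) + 3*(0)*conj(0)]
      = (1/6)[(4) + (2) + (0)] = 6/6 = 1
Hence the multiplicities are chi_3: 1. Dimension check: dim(chi_2)*dim(chi_3) = 1*2 = 2 and sum (mult * dim) = 1*2 = 2.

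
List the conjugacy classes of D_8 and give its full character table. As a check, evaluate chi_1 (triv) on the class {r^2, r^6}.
Conjugacy classes: {e} of size 1, {r^4} of size 1, {r^1, r^7} of size 2, {r^2, r^6} of size 2, {r^3, r^5} of size 2, {s, sr^2, ...} of size 4, {sr, sr^3, ...} of size 4.
Character table:
  irrep \ class              {e} (size 1)  {r^4} (size 1)  {r^1, r^7} (size 2)  {r^2, r^6} (size 2)  {r^3, r^5} (size 2)  {s, sr^2, ...} (size 4)  {sr, sr^3, ...} (size 4)
  chi_1 (triv)               1             1               1                    1                    1                    1                        1                       
  chi_2 (sign: r->1, s->-1)  1             1               1                    1                    1                    -1                       -1                      
  chi_3 (r->-1, s->1)        1             1               -1                   1                    -1                   1                        -1                      
  chi_4 (r->-1, s->-1)       1             1               -1                   1                    -1                   -1                       1                       
  chi_5 (2d, j=1)            2             -2              sqrt(2)              0                    -sqrt(2)             0                        0                       
  chi_6 (2d, j=2)            2             2               0                    -2                   0                    0                        0                       
  chi_7 (2d, j=3)            2             -2              -sqrt(2)             0                    sqrt(2)              0                        0                       

Spot check: chi_1 (triv) on {r^2, r^6} = 1.

Reasoning: D_8 has order 2*8 = 16 with 7 conjugacy classes, hence 7 irreducibles. Sum of squared dims 1 + 1 + 1 + 1 + 4 + 4 + 4 = 16 = |G|. Linear characters come from the abelianisation; the 2-dimensional irreps have character r^k -> 2*cos(2*pi*j*k/8), reflections -> 0.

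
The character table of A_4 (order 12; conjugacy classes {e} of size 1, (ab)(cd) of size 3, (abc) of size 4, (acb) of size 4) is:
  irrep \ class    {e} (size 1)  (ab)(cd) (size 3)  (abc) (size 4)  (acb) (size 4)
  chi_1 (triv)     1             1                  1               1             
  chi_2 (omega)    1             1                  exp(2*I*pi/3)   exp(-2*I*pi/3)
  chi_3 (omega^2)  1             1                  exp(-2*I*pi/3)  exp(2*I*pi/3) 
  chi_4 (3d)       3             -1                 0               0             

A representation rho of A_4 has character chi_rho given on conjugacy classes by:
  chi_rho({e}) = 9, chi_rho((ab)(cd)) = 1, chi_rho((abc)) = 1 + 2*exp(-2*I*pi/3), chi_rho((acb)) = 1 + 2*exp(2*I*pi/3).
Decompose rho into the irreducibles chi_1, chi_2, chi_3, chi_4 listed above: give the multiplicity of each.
Multiplicities: chi_1: 1, chi_2: 0, chi_3: 2, chi_4: 2.

Solution. Use <chi_rho, chi> = (1/|G|) sum_C |C| * chi_rho(C) * conj(chi(C)) with |G| = 12 for each irreducible chi in the table:
  <chi_rho, chi_1> = (1/12)[1*(9)*conj(1) + 3*(1)*conj(1) + 4*(1 + 2*exp(-2*I*pi/3))*conj(1) + 4*(1 + 2*exp(2*I*pi/3))*conj(1)]
      = (1/12)[(9) + (3) + (4 + 8*exp(-2*I*pi/3)) + (4 + 8*exp(2*I*pi/3))] = 12/12 = 1
  <chi_rho, chi_2> = (1/12)[1*(9)*conj(1) + 3*(1)*conj(1) + 4*(1 + 2*exp(-2*I*pi/3))*conj(exp(2*I*pi/3)) + 4*(1 + 2*exp(2*I*pi/3))*conj(exp(-2*I*pi/3))]
      = (1/12)[(9) + (3) + (4*exp(-2*I*pi/3) + 8*exp(2*I*pi/3)) + (8*exp(-2*I*pi/3) + 4*exp(2*I*pi/3))] = 0/12 = 0
  <chi_rho, chi_3> = (1/12)[1*(9)*conj(1) + 3*(1)*conj(1) + 4*(1 + 2*exp(-2*I*pi/3))*conj(exp(-2*I*pi/3)) + 4*(1 + 2*exp(2*I*pi/3))*conj(exp(2*I*pi/3))]
      = (1/12)[(9) + (3) + (8 + 4*exp(2*I*pi/3)) + (8 + 4*exp(-2*I*pi/3))] = 24/12 = 2
  <chi_rho, chi_4> = (1/12)[1*(9)*conj(3) + 3*(1)*conj(-1) + 4*(1 + 2*exp(-2*I*pi/3))*conj(0) + 4*(1 + 2*exp(2*I*pi/3))*conj(0)]
      = (1/12)[(27) + (-3) + (0) + (0)] = 24/12 = 2
(Exp terms are combined using exp(i*s)*conj(exp(i*t)) = exp(i*(s-t)), and sums of them are collapsed using the identity that for every m > 1 the m distinct m-th roots of unity sum to 0, e.g. 1 + exp(2*I*pi/3) + exp(-2*I*pi/3) = 0.)
Dimension check: dim(rho) = sum (mult * dim) = 1*1 + 0*1 + 2*1 + 2*3 = 9 = chi_rho(e) = 9.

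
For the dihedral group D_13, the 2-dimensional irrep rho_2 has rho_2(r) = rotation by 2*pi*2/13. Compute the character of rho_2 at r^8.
chi_{rho_2}(r^8) = 2*cos(2*pi*2*8/13) = 2*cos(32*pi/13)

rho_2(r^8) is rotation by angle 2*pi*2*8/13, whose trace is 2*cos(2*pi*2*8/13) = 2*cos(32*pi/13).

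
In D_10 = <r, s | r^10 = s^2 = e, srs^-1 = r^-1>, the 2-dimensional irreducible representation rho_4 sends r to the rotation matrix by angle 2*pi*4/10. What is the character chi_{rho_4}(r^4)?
chi_{rho_4}(r^4) = 2*cos(2*pi*4*4/10) = -sqrt(5)/2 - 1/2

rho_4(r^4) is rotation by angle 2*pi*4*4/10, whose trace is 2*cos(2*pi*4*4/10) = -sqrt(5)/2 - 1/2.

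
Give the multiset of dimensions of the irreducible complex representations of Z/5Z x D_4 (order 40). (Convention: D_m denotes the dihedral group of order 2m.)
Dimensions: 1, 1, 1, 1, 1, 1, 1, 1, 1, 1, 1, 1, 1, 1, 1, 1, 1, 1, 1, 1, 2, 2, 2, 2, 2

Derivation: There are 25 irreducibles (= number of conjugacy classes). Their dimensions d_i satisfy sum d_i^2 = |G| = 40: 1 + 1 + 1 + 1 + 1 + 1 + 1 + 1 + 1 + 1 + 1 + 1 + 1 + 1 + 1 + 1 + 1 + 1 + 1 + 1 + 4 + 4 + 4 + 4 + 4 = 40. (For the product with Z/5Z: each of the 5 1-dim characters of Z/5Z tensors with each irrep of D_4, giving 5 copies of each D_4-dimension.)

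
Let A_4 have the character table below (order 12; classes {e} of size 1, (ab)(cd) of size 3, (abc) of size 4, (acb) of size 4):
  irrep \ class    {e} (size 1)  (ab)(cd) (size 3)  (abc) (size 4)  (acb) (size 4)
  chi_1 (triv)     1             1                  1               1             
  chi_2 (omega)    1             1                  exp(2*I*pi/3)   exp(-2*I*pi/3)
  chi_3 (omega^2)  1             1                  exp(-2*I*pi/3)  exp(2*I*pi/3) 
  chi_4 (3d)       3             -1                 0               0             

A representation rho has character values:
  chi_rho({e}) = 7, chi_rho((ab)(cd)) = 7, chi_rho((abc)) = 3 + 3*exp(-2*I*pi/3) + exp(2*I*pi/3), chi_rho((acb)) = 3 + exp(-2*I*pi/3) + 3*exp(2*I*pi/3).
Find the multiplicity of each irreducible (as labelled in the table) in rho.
Multiplicities: chi_1: 3, chi_2: 1, chi_3: 3, chi_4: 0.

Justification: Use <chi_rho, chi> = (1/|G|) sum_C |C| * chi_rho(C) * conj(chi(C)) with |G| = 12 for each irreducible chi in the table:
  <chi_rho, chi_1> = (1/12)[1*(7)*conj(1) + 3*(7)*conj(1) + 4*(3 + 3*exp(-2*I*pi/3) + exp(2*I*pi/3))*conj(1) + 4*(3 + exp(-2*I*pi/3) + 3*exp(2*I*pi/3))*conj(1)]
      = (1/12)[(7) + (21) + (12 + 12*exp(-2*I*pi/3) + 4*exp(2*I*pi/3)) + (12 + 4*exp(-2*I*pi/3) + 12*exp(2*I*pi/3))] = 36/12 = 3
  <chi_rho, chi_2> = (1/12)[1*(7)*conj(1) + 3*(7)*conj(1) + 4*(3 + 3*exp(-2*I*pi/3) + exp(2*I*pi/3))*conj(exp(2*I*pi/3)) + 4*(3 + exp(-2*I*pi/3) + 3*exp(2*I*pi/3))*conj(exp(-2*I*pi/3))]
      = (1/12)[(7) + (21) + (-8) + (-8)] = 12/12 = 1
  <chi_rho, chi_3> = (1/12)[1*(7)*conj(1) + 3*(7)*conj(1) + 4*(3 + 3*exp(-2*I*pi/3) + exp(2*I*pi/3))*conj(exp(-2*I*pi/3)) + 4*(3 + exp(-2*I*pi/3) + 3*exp(2*I*pi/3))*conj(exp(2*I*pi/3))]
      = (1/12)[(7) + (21) + (12 + 4*exp(-2*I*pi/3) + 12*exp(2*I*pi/3)) + (12 + 12*exp(-2*I*pi/3) + 4*exp(2*I*pi/3))] = 36/12 = 3
  <chi_rho, chi_4> = (1/12)[1*(7)*conj(3) + 3*(7)*conj(-1) + 4*(3 + 3*exp(-2*I*pi/3) + exp(2*I*pi/3))*conj(0) + 4*(3 + exp(-2*I*pi/3) + 3*exp(2*I*pi/3))*conj(0)]
      = (1/12)[(21) + (-21) + (0) + (0)] = 0/12 = 0
(Exp terms are combined using exp(i*s)*conj(exp(i*t)) = exp(i*(s-t)), and sums of them are collapsed using the identity that for every m > 1 the m distinct m-th roots of unity sum to 0, e.g. 1 + exp(2*I*pi/3) + exp(-2*I*pi/3) = 0.)
Dimension check: dim(rho) = sum (mult * dim) = 3*1 + 1*1 + 3*1 + 0*3 = 7 = chi_rho(e) = 7.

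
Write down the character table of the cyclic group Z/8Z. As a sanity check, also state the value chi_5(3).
Character table of Z/8Z (irreps indexed chi_0,...,chi_7 with chi_k(m) = zeta_8^(k*m), zeta_8 = exp(2*pi*i/8)):
  irrep \ class  {0} (size 1)  {1} (size 1)    {2} (size 1)  {3} (size 1)    {4} (size 1)  {5} (size 1)    {6} (size 1)  {7} (size 1)  
  chi_0          1             1               1             1               1             1               1             1             
  chi_1          1             exp(I*pi/4)     I             exp(3*I*pi/4)   -1            exp(-3*I*pi/4)  -I            exp(-I*pi/4)  
  chi_2          1             I               -1            -I              1             I               -1            -I            
  chi_3          1             exp(3*I*pi/4)   -I            exp(I*pi/4)     -1            exp(-I*pi/4)    I             exp(-3*I*pi/4)
  chi_4          1             -1              1             -1              1             -1              1             -1            
  chi_5          1             exp(-3*I*pi/4)  I             exp(-I*pi/4)    -1            exp(I*pi/4)     -I            exp(3*I*pi/4) 
  chi_6          1             -I              -1            I               1             -I              -1            I             
  chi_7          1             exp(-I*pi/4)    -I            exp(-3*I*pi/4)  -1            exp(3*I*pi/4)   I             exp(I*pi/4)   

Spot check: chi_5(3) = zeta_8^(5*3) = zeta_8^15 = exp(-I*pi/4).

Argument: Z/8Z is abelian, so all 8 irreducible complex representations are 1-dimensional. They are given by chi_k(m) = zeta_8^(k*m) for k = 0,...,7. Row orthogonality: sum_m chi_k(m) conj(chi_l(m)) = 8 * [k = l].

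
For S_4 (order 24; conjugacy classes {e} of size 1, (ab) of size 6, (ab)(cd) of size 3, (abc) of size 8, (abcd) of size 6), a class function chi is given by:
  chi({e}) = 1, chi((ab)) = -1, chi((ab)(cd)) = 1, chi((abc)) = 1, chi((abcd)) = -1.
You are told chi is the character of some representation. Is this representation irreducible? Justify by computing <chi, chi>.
Irreducible: <chi, chi> = 1.

Argument: <chi, chi> = (1/|G|) sum_C |C| * |chi(C)|^2 = (1/24)[1*|1|^2 + 6*|-1|^2 + 3*|1|^2 + 8*|1|^2 + 6*|-1|^2]
  = (1/24)[(1) + (6) + (3) + (8) + (6)] = 24/24 = 1.
A character is irreducible iff <chi, chi> = 1, so this representation is irreducible.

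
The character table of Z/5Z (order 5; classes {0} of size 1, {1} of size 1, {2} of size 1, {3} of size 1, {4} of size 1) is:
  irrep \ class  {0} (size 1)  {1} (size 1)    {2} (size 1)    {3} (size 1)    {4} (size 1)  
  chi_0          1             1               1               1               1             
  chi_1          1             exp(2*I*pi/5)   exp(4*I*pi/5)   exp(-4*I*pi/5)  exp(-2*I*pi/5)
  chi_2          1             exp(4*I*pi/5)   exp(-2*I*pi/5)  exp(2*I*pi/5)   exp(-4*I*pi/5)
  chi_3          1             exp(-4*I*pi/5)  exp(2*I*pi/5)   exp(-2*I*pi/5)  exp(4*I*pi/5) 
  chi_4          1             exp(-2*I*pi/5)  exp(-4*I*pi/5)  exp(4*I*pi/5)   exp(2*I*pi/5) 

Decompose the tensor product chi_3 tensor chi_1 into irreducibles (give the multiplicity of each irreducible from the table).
chi_3 tensor chi_1 = chi_4 (all other irreducibles have multiplicity 0).

Derivation: The character of a tensor product is the pointwise product (chi_3 * chi_1)(C) = chi_3(C) * chi_1(C):
  {0}: (1)*(1), {1}: (exp(-4*I*pi/5))*(exp(2*I*pi/5)), {2}: (exp(2*I*pi/5))*(exp(4*I*pi/5)), {3}: (exp(-2*I*pi/5))*(exp(-4*I*pi/5)), {4}: (exp(4*I*pi/5))*(exp(-2*I*pi/5))
so (chi_3 * chi_1) takes values
  {0} -> 1, {1} -> exp(-2*I*pi/5), {2} -> exp(-4*I*pi/5), {3} -> exp(4*I*pi/5), {4} -> exp(2*I*pi/5).
Now take the inner product of this character with each irreducible chi from the table, <chi_3*chi_1, chi> = (1/5) sum_C |C| (chi_3*chi_1)(C) conj(chi(C)):
  <chi_3*chi_1, chi_0> = (1/5)[1*(1)*conj(1) + 1*(exp(-2*I*pi/5))*conj(1) + 1*(exp(-4*I*pi/5))*conj(1) + 1*(exp(4*I*pi/5))*conj(1) + 1*(exp(2*I*pi/5))*conj(1)]
      = (1/5)[(1) + (exp(-2*I*pi/5)) + (exp(-4*I*pi/5)) + (exp(4*I*pi/5)) + (exp(2*I*pi/5))] = 0/5 = 0
  <chi_3*chi_1, chi_1> = (1/5)[1*(1)*conj(1) + 1*(exp(-2*I*pi/5))*conj(exp(2*I*pi/5)) + 1*(exp(-4*I*pi/5))*conj(exp(4*I*pi/5)) + 1*(exp(4*I*pi/5))*conj(exp(-4*I*pi/5)) + 1*(exp(2*I*pi/5))*conj(exp(-2*I*pi/5))]
      = (1/5)[(1) + (exp(-4*I*pi/5)) + (exp(2*I*pi/5)) + (exp(-2*I*pi/5)) + (exp(4*I*pi/5))] = 0/5 = 0
  <chi_3*chi_1, chi_2> = (1/5)[1*(1)*conj(1) + 1*(exp(-2*I*pi/5))*conj(exp(4*I*pi/5)) + 1*(exp(-4*I*pi/5))*conj(exp(-2*I*pi/5)) + 1*(exp(4*I*pi/5))*conj(exp(2*I*pi/5)) + 1*(exp(2*I*pi/5))*conj(exp(-4*I*pi/5))]
      = (1/5)[(1) + (exp(4*I*pi/5)) + (exp(-2*I*pi/5)) + (exp(2*I*pi/5)) + (exp(-4*I*pi/5))] = 0/5 = 0
  <chi_3*chi_1, chi_3> = (1/5)[1*(1)*conj(1) + 1*(exp(-2*I*pi/5))*conj(exp(-4*I*pi/5)) + 1*(exp(-4*I*pi/5))*conj(exp(2*I*pi/5)) + 1*(exp(4*I*pi/5))*conj(exp(-2*I*pi/5)) + 1*(exp(2*I*pi/5))*conj(exp(4*I*pi/5))]
      = (1/5)[(1) + (exp(2*I*pi/5)) + (exp(4*I*pi/5)) + (exp(-4*I*pi/5)) + (exp(-2*I*pi/5))] = 0/5 = 0
  <chi_3*chi_1, chi_4> = (1/5)[1*(1)*conj(1) + 1*(exp(-2*I*pi/5))*conj(exp(-2*I*pi/5)) + 1*(exp(-4*I*pi/5))*conj(exp(-4*I*pi/5)) + 1*(exp(4*I*pi/5))*conj(exp(4*I*pi/5)) + 1*(exp(2*I*pi/5))*conj(exp(2*I*pi/5))]
      = (1/5)[(1) + (1) + (1) + (1) + (1)] = 5/5 = 1
(Exp terms are combined using exp(i*s)*conj(exp(i*t)) = exp(i*(s-t)), and sums of them are collapsed using the identity that for every m > 1 the m distinct m-th roots of unity sum to 0, e.g. 1 + exp(2*I*pi/3) + exp(-2*I*pi/3) = 0.)
Hence the multiplicities are chi_4: 1. Dimension check: dim(chi_3)*dim(chi_1) = 1*1 = 1 and sum (mult * dim) = 1*1 = 1.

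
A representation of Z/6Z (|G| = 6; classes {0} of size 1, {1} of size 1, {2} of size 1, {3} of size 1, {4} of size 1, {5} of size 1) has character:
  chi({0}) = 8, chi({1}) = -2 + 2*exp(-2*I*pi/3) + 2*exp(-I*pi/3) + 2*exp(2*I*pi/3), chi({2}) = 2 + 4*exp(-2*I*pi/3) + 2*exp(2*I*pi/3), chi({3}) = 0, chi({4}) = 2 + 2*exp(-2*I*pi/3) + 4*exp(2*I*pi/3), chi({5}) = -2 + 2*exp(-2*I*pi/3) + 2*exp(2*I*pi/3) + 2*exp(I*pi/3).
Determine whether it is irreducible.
Not irreducible (reducible): <chi, chi> = 16 > 1.

Why: <chi, chi> = (1/|G|) sum_C |C| * |chi(C)|^2 = (1/6)[1*|8|^2 + 1*|-2 + 2*exp(-2*I*pi/3) + 2*exp(-I*pi/3) + 2*exp(2*I*pi/3)|^2 + 1*|2 + 4*exp(-2*I*pi/3) + 2*exp(2*I*pi/3)|^2 + 1*|0|^2 + 1*|2 + 2*exp(-2*I*pi/3) + 4*exp(2*I*pi/3)|^2 + 1*|-2 + 2*exp(-2*I*pi/3) + 2*exp(2*I*pi/3) + 2*exp(I*pi/3)|^2]
  = (1/6)[(64) + (12) + (4) + (0) + (4) + (12)] = 96/6 = 16.
(Exp terms are combined using exp(i*s)*conj(exp(i*t)) = exp(i*(s-t)), and sums of them are collapsed using the identity that for every m > 1 the m distinct m-th roots of unity sum to 0, e.g. 1 + exp(2*I*pi/3) + exp(-2*I*pi/3) = 0.)
A character is irreducible iff <chi, chi> = 1, so this representation is reducible.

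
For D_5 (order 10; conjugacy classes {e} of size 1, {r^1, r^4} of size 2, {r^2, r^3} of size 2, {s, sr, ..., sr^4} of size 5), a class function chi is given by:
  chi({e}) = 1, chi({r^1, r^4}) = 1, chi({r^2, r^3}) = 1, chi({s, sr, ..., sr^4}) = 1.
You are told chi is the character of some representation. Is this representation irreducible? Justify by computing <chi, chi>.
Irreducible: <chi, chi> = 1.

Proof sketch: <chi, chi> = (1/|G|) sum_C |C| * |chi(C)|^2 = (1/10)[1*|1|^2 + 2*|1|^2 + 2*|1|^2 + 5*|1|^2]
  = (1/10)[(1) + (2) + (2) + (5)] = 10/10 = 1.
A character is irreducible iff <chi, chi> = 1, so this representation is irreducible.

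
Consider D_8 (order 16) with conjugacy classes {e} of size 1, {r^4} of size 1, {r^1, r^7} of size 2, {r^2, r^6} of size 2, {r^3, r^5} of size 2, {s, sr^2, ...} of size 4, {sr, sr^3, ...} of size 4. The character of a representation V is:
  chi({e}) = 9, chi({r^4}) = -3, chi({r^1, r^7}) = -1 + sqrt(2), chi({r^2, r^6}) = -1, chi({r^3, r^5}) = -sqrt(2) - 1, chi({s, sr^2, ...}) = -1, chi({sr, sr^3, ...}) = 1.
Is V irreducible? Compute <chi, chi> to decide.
Not irreducible (reducible): <chi, chi> = 7 > 1.

Why: <chi, chi> = (1/|G|) sum_C |C| * |chi(C)|^2 = (1/16)[1*|9|^2 + 1*|-3|^2 + 2*|-1 + sqrt(2)|^2 + 2*|-1|^2 + 2*|-sqrt(2) - 1|^2 + 4*|-1|^2 + 4*|1|^2]
  = (1/16)[(81) + (9) + (6 - 4*sqrt(2)) + (2) + (4*sqrt(2) + 6) + (4) + (4)] = 112/16 = 7.
A character is irreducible iff <chi, chi> = 1, so this representation is reducible.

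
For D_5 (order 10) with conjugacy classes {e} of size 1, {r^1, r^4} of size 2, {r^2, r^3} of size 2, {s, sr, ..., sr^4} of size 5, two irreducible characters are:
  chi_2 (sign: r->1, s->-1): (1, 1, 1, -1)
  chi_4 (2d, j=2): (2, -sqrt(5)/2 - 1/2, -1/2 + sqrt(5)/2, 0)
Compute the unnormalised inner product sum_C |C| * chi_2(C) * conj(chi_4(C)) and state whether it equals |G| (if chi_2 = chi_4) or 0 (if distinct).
Sum = 0; so <chi_2, chi_4> = 0 (distinct irreducibles are orthogonal).

Explanation: Compute term by term over conjugacy classes (|C| * chi_2(C) * conj(chi_4(C))):
  1*(1)*conj(2) + 2*(1)*conj(-sqrt(5)/2 - 1/2) + 2*(1)*conj(-1/2 + sqrt(5)/2) + 5*(-1)*conj(0)
  = (2) + (-sqrt(5) - 1) + (-1 + sqrt(5)) + (0)
  = 0.
Dividing by |G| = 10 gives 0/10 = 0, matching the row-orthogonality relation <chi_2, chi_4> = [chi_2 = chi_4].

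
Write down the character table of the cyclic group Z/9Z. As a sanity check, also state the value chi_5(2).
Character table of Z/9Z (irreps indexed chi_0,...,chi_8 with chi_k(m) = zeta_9^(k*m), zeta_9 = exp(2*pi*i/9)):
  irrep \ class  {0} (size 1)  {1} (size 1)    {2} (size 1)    {3} (size 1)    {4} (size 1)    {5} (size 1)    {6} (size 1)    {7} (size 1)    {8} (size 1)  
  chi_0          1             1               1               1               1               1               1               1               1             
  chi_1          1             exp(2*I*pi/9)   exp(4*I*pi/9)   exp(2*I*pi/3)   exp(8*I*pi/9)   exp(-8*I*pi/9)  exp(-2*I*pi/3)  exp(-4*I*pi/9)  exp(-2*I*pi/9)
  chi_2          1             exp(4*I*pi/9)   exp(8*I*pi/9)   exp(-2*I*pi/3)  exp(-2*I*pi/9)  exp(2*I*pi/9)   exp(2*I*pi/3)   exp(-8*I*pi/9)  exp(-4*I*pi/9)
  chi_3          1             exp(2*I*pi/3)   exp(-2*I*pi/3)  1               exp(2*I*pi/3)   exp(-2*I*pi/3)  1               exp(2*I*pi/3)   exp(-2*I*pi/3)
  chi_4          1             exp(8*I*pi/9)   exp(-2*I*pi/9)  exp(2*I*pi/3)   exp(-4*I*pi/9)  exp(4*I*pi/9)   exp(-2*I*pi/3)  exp(2*I*pi/9)   exp(-8*I*pi/9)
  chi_5          1             exp(-8*I*pi/9)  exp(2*I*pi/9)   exp(-2*I*pi/3)  exp(4*I*pi/9)   exp(-4*I*pi/9)  exp(2*I*pi/3)   exp(-2*I*pi/9)  exp(8*I*pi/9) 
  chi_6          1             exp(-2*I*pi/3)  exp(2*I*pi/3)   1               exp(-2*I*pi/3)  exp(2*I*pi/3)   1               exp(-2*I*pi/3)  exp(2*I*pi/3) 
  chi_7          1             exp(-4*I*pi/9)  exp(-8*I*pi/9)  exp(2*I*pi/3)   exp(2*I*pi/9)   exp(-2*I*pi/9)  exp(-2*I*pi/3)  exp(8*I*pi/9)   exp(4*I*pi/9) 
  chi_8          1             exp(-2*I*pi/9)  exp(-4*I*pi/9)  exp(-2*I*pi/3)  exp(-8*I*pi/9)  exp(8*I*pi/9)   exp(2*I*pi/3)   exp(4*I*pi/9)   exp(2*I*pi/9) 

Spot check: chi_5(2) = zeta_9^(5*2) = zeta_9^10 = exp(2*I*pi/9).

Argument: Z/9Z is abelian, so all 9 irreducible complex representations are 1-dimensional. They are given by chi_k(m) = zeta_9^(k*m) for k = 0,...,8. Row orthogonality: sum_m chi_k(m) conj(chi_l(m)) = 9 * [k = l].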